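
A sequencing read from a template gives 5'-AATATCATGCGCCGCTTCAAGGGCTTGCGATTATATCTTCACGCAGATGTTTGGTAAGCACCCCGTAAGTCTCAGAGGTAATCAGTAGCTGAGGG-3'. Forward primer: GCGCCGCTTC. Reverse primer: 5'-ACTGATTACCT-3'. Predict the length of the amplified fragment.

Scanning the template, GCGCCGCTTC occurs at positions 9–18; this primer anneals to the bottom strand there with its 3' end pointing downstream.
Reverse complement of the reverse primer: AGGTAATCAGT. This occurs on the top strand at positions 76–86.
Amplicon spans positions 9–86: 78 bp.

78 bp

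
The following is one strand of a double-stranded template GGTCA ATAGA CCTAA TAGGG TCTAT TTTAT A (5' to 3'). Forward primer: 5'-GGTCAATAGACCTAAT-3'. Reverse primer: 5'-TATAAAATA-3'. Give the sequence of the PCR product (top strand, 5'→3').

5'-GGTCAATAGACCTAATAGGGTCTATTTTATA-3'

Scanning the template, GGTCAATAGACCTAAT occurs at positions 1–16; this primer anneals to the bottom strand there with its 3' end pointing downstream.
The reverse primer's reverse complement is TATTTTATA, which matches the template at positions 23–31.
The product is the template from position 1 through 31 (31 bp).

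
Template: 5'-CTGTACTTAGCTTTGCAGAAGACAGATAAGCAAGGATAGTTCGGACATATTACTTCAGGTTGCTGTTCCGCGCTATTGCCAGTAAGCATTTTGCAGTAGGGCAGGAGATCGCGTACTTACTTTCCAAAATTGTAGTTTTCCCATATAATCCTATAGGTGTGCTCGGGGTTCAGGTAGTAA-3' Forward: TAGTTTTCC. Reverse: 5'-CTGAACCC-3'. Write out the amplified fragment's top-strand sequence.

Scanning the template, TAGTTTTCC occurs at positions 133–141; this primer anneals to the bottom strand there with its 3' end pointing downstream.
Taking the reverse complement of CTGAACCC gives GGGTTCAG, found at positions 166–173 on the template; the primer anneals here to the top strand with its 3' end pointing upstream.
The product is the template from position 133 through 173 (41 bp).

5'-TAGTTTTCCCATATAATCCTATAGGTGTGCTCGGGGTTCAG-3'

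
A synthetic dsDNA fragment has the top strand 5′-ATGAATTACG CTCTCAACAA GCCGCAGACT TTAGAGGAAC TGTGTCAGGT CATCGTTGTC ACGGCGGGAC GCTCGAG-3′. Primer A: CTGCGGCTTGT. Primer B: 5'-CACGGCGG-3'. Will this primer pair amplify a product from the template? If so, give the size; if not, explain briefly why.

No product — the primers' 3' ends point away from each other.

Primer A (CTGCGGCTTGT) has reverse complement ACAAGCCGCAG, which matches the top strand at positions 17–27; primer A anneals to the top strand there with its 3' end pointing upstream toward position 17.
Primer B (CACGGCGG) matches the top strand directly at positions 60–67; it anneals to the bottom strand with its 3' end pointing downstream toward position 67.
The 3' ends diverge (primer A extends toward position 1, primer B toward position 77), so the primers never converge on a shared product.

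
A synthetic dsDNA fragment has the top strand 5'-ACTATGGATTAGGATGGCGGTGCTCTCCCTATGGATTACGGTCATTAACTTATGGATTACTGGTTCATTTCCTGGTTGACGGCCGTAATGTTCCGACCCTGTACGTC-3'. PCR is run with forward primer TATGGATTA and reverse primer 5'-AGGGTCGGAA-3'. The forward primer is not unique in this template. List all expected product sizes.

98 bp, 71 bp, 50 bp

The forward primer TATGGATTA matches the top strand at positions 3–11, 30–38, 51–59.
The reverse primer's reverse complement is TTCCGACCCT, matching at positions 91–100.
Each forward site pairs with the reverse site to give a product ending at position 100: sizes 98, 71, 50 bp.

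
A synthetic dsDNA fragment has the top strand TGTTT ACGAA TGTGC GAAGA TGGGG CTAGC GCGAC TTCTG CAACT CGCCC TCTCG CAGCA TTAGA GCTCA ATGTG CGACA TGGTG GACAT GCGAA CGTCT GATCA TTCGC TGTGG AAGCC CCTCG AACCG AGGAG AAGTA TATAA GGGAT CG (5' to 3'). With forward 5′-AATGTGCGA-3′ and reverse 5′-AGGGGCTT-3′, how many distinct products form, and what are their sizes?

The forward primer AATGTGCGA matches the top strand at positions 9–17, 70–78.
The reverse primer's reverse complement is AAGCCCCT, matching at positions 116–123.
Each forward site pairs with the reverse site to give a product ending at position 123: sizes 115, 54 bp.

Two products: 115 bp, 54 bp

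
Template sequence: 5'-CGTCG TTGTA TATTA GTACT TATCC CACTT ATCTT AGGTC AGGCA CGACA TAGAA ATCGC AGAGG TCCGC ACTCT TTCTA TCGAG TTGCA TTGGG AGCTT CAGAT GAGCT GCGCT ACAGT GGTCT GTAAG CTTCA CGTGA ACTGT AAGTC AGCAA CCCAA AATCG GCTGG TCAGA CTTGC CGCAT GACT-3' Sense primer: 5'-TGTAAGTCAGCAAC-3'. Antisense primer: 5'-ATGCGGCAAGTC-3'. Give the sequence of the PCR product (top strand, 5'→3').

5'-TGTAAGTCAGCAACCCAAAATCGGCTGGTCAGACTTGCCGCAT-3'

The forward primer matches the template at positions 143–156.
Taking the reverse complement of ATGCGGCAAGTC gives GACTTGCCGCAT, found at positions 174–185 on the template; the primer anneals here to the top strand with its 3' end pointing upstream.
The product is the template from position 143 through 185 (43 bp).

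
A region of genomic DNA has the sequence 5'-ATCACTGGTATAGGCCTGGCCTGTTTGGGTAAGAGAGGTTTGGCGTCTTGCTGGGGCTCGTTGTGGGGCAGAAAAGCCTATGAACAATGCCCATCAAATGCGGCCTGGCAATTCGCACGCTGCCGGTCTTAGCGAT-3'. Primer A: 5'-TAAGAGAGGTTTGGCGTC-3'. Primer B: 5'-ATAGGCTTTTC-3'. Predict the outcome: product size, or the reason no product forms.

Primer A (TAAGAGAGGTTTGGCGTC) matches the top strand at positions 30–47; it acts as a forward primer.
Primer B's reverse complement is GAAAAGCCTAT, matching the top strand at positions 71–81; it acts as a reverse primer.
The 3' ends face each other across positions 30–81, giving a 52 bp product.

Yes — a 52 bp product.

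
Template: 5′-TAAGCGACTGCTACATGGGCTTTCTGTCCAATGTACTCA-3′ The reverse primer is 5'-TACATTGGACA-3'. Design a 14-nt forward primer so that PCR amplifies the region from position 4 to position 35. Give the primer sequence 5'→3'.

The reverse primer's reverse complement TGTCCAATGTA matches the template at positions 25–35; the product starts at position 4.
The forward primer is identical to the top strand over positions 4–17: GCGACTGCTACATG.

5'-GCGACTGCTACATG-3'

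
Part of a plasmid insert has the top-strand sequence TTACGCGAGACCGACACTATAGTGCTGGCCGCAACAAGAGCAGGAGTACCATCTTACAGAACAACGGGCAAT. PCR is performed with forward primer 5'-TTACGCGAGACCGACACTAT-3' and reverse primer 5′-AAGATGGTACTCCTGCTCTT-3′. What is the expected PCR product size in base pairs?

55 bp

Scanning the template, TTACGCGAGACCGACACTAT occurs at positions 1–20; this primer anneals to the bottom strand there with its 3' end pointing downstream.
Taking the reverse complement of AAGATGGTACTCCTGCTCTT gives AAGAGCAGGAGTACCATCTT, found at positions 36–55 on the template; the primer anneals here to the top strand with its 3' end pointing upstream.
The product runs from position 1 to position 55, so its length is 55 − 1 + 1 = 55 bp.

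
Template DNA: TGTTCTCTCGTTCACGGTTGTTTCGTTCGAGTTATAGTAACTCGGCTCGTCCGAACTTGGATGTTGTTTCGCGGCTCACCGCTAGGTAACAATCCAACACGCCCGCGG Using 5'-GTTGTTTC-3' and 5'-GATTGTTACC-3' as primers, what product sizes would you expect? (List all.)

The forward primer GTTGTTTC matches the top strand at positions 17–24, 63–70.
The reverse primer's reverse complement is GGTAACAATC, matching at positions 85–94.
Each forward site pairs with the reverse site to give a product ending at position 94: sizes 78, 32 bp.

78 bp, 32 bp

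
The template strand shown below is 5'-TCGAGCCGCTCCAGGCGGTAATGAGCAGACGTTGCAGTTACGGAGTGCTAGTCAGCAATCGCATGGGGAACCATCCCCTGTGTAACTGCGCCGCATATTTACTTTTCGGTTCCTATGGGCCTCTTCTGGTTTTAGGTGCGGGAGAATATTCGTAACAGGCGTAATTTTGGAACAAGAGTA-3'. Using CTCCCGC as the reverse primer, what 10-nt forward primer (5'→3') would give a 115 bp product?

5'-CGTTGCAGTT-3'

The reverse primer's reverse complement GCGGGAG matches the template at positions 138–144, so the product ends at position 144.
A 115 bp product then starts at position 144 − 115 + 1 = 30.
The forward primer is identical to the top strand there: CGTTGCAGTT.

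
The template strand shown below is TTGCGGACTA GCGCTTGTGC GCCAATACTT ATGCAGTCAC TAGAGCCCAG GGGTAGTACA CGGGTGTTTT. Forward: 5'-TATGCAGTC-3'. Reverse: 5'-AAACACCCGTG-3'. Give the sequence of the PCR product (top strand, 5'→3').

The forward primer matches the template at positions 30–38.
Reverse complement of the reverse primer: CACGGGTGTTT. This occurs on the top strand at positions 59–69.
The product is the template from position 30 through 69 (40 bp).

5'-TATGCAGTCACTAGAGCCCAGGGGTAGTACACGGGTGTTT-3'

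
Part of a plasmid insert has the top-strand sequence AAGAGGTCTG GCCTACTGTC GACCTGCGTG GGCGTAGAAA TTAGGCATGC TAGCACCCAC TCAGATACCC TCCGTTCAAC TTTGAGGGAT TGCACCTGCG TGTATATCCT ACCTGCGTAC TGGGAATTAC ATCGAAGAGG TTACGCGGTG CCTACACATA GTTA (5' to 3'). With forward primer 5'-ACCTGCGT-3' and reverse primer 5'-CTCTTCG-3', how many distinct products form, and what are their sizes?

The forward primer ACCTGCGT matches the top strand at positions 22–29, 94–101, 111–118.
The reverse primer's reverse complement is CGAAGAG, matching at positions 133–139.
Each forward site pairs with the reverse site to give a product ending at position 139: sizes 118, 46, 29 bp.

Three products: 118 bp, 46 bp, 29 bp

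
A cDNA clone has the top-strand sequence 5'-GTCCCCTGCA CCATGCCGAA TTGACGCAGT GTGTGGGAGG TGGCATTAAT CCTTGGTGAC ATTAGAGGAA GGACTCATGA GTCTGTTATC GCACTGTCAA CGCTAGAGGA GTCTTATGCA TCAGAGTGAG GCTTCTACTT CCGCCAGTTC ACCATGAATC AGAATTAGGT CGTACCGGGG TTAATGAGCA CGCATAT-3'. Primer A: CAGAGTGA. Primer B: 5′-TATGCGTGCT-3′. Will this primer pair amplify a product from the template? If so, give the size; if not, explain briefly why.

Yes — a 75 bp product.

Primer A (CAGAGTGA) matches the top strand at positions 122–129; it acts as a forward primer.
Primer B's reverse complement is AGCACGCATA, matching the top strand at positions 187–196; it acts as a reverse primer.
The 3' ends face each other across positions 122–196, giving a 75 bp product.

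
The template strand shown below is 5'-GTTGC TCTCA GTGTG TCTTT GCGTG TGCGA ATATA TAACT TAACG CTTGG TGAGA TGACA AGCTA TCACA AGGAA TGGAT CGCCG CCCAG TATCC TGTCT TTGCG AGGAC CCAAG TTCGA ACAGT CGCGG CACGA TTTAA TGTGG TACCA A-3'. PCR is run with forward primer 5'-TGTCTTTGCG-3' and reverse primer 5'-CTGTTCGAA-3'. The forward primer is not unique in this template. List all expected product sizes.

111 bp, 29 bp

The forward primer TGTCTTTGCG matches the top strand at positions 14–23, 96–105.
The reverse primer's reverse complement is TTCGAACAG, matching at positions 116–124.
Each forward site pairs with the reverse site to give a product ending at position 124: sizes 111, 29 bp.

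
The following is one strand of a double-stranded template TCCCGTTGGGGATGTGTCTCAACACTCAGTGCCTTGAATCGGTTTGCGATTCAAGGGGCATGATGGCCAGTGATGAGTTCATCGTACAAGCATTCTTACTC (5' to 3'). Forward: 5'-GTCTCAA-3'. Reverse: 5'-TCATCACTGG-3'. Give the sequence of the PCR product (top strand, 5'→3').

The forward primer matches the template at positions 16–22.
Reverse complement of the reverse primer: CCAGTGATGA. This occurs on the top strand at positions 67–76.
The product is the template from position 16 through 76 (61 bp).

5'-GTCTCAACACTCAGTGCCTTGAATCGGTTTGCGATTCAAGGGGCATGATGGCCAGTGATGA-3'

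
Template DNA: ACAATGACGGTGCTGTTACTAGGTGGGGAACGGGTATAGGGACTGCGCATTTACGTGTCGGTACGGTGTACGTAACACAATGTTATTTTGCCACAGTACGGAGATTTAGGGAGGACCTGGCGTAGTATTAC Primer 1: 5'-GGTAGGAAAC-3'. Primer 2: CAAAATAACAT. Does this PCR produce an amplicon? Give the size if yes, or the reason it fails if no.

Primer 1 (GGTAGGAAAC) does not match the top strand, and its reverse complement GTTTCCTACC does not match either.
With no annealing site for primer 1, no amplification occurs.

No product — primer 1 has no binding site in the template.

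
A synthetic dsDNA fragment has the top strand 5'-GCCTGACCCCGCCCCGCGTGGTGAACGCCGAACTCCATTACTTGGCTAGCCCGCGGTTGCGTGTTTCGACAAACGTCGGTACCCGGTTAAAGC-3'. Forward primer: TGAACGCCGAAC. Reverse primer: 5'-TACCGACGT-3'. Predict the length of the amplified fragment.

60 bp

Forward primer TGAACGCCGAAC is found on the top strand at positions 22–33.
Taking the reverse complement of TACCGACGT gives ACGTCGGTA, found at positions 73–81 on the template; the primer anneals here to the top strand with its 3' end pointing upstream.
Amplicon spans positions 22–81: 60 bp.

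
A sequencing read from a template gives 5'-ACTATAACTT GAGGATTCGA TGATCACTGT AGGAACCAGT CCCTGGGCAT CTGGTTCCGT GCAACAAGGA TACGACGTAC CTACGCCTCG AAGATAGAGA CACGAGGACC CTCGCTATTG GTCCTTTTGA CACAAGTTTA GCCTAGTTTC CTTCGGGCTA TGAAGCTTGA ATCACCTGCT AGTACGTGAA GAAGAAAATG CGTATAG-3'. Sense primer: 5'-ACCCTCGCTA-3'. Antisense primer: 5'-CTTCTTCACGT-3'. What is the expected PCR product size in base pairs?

87 bp

Forward primer ACCCTCGCTA is found on the top strand at positions 108–117.
Taking the reverse complement of CTTCTTCACGT gives ACGTGAAGAAG, found at positions 184–194 on the template; the primer anneals here to the top strand with its 3' end pointing upstream.
Product length = (reverse-primer end) − (forward-primer start) + 1 = 194 − 108 + 1 = 87 bp.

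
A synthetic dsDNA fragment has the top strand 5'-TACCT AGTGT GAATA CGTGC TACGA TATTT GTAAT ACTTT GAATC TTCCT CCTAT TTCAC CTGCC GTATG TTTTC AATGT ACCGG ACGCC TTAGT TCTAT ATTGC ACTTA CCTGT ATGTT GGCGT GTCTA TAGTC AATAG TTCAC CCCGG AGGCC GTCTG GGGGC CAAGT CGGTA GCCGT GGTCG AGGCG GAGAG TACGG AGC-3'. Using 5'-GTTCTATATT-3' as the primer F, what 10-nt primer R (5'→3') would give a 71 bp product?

The forward primer binds at positions 94–103, so a 71 bp product ends at position 94 + 71 − 1 = 164.
The reverse primer anneals to the top strand over positions 155–164, i.e. to CGTCTGGGGG.
Its sequence written 5'→3' is the reverse complement: CCCCCAGACG.

5'-CCCCCAGACG-3'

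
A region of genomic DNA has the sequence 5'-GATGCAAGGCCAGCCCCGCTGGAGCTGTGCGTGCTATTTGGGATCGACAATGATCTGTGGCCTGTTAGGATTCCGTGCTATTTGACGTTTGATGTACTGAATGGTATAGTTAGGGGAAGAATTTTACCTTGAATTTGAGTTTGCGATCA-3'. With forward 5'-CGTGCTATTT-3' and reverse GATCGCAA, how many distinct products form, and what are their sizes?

The forward primer CGTGCTATTT matches the top strand at positions 30–39, 74–83.
The reverse primer's reverse complement is TTGCGATC, matching at positions 141–148.
Each forward site pairs with the reverse site to give a product ending at position 148: sizes 119, 75 bp.

Two products: 119 bp, 75 bp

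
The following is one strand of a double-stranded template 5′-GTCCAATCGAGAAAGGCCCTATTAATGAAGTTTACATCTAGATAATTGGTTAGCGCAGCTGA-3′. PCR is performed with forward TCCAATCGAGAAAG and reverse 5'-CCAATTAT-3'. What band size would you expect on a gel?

48 bp

Forward primer TCCAATCGAGAAAG is found on the top strand at positions 2–15.
The reverse primer's reverse complement is ATAATTGG, which matches the template at positions 42–49.
The product runs from position 2 to position 49, so its length is 49 − 2 + 1 = 48 bp.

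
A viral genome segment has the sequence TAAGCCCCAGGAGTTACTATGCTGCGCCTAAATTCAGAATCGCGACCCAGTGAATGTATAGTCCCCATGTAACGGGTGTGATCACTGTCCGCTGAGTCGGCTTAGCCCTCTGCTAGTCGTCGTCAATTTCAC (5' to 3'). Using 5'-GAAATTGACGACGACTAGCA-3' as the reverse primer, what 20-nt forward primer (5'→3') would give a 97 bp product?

The reverse primer's reverse complement TGCTAGTCGTCGTCAATTTC matches the template at positions 111–130, so the product ends at position 130.
A 97 bp product then starts at position 130 − 97 + 1 = 34.
The forward primer is identical to the top strand there: TCAGAATCGCGACCCAGTGA.

5'-TCAGAATCGCGACCCAGTGA-3'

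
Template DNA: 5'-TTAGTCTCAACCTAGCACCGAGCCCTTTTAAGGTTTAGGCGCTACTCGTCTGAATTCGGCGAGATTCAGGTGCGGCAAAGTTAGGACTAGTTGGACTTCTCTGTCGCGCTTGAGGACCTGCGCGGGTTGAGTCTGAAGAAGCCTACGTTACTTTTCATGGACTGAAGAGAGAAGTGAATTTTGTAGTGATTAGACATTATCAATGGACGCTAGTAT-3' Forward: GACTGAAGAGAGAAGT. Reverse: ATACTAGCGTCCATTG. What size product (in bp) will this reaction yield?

Scanning the template, GACTGAAGAGAGAAGT occurs at positions 160–175; this primer anneals to the bottom strand there with its 3' end pointing downstream.
The reverse primer's reverse complement is CAATGGACGCTAGTAT, which matches the template at positions 201–216.
Amplicon spans positions 160–216: 57 bp.

57 bp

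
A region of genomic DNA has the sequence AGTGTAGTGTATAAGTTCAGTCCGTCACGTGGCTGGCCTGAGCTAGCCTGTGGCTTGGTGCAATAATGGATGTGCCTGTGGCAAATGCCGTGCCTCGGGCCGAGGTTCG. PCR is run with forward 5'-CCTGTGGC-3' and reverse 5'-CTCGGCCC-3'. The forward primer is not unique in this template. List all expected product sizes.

58 bp, 30 bp

The forward primer CCTGTGGC matches the top strand at positions 47–54, 75–82.
The reverse primer's reverse complement is GGGCCGAG, matching at positions 97–104.
Each forward site pairs with the reverse site to give a product ending at position 104: sizes 58, 30 bp.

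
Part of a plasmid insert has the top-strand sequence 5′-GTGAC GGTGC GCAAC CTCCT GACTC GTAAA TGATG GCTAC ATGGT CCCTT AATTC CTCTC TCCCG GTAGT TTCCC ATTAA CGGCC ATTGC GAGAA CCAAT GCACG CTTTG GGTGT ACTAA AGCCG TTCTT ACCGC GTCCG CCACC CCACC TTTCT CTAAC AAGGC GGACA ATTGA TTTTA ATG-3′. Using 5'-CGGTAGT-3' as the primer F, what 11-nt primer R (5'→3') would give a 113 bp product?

5'-ATCAATTGTCC-3'

The forward primer binds at positions 64–70, so a 113 bp product ends at position 64 + 113 − 1 = 176.
The reverse primer anneals to the top strand over positions 166–176, i.e. to GGACAATTGAT.
Its sequence written 5'→3' is the reverse complement: ATCAATTGTCC.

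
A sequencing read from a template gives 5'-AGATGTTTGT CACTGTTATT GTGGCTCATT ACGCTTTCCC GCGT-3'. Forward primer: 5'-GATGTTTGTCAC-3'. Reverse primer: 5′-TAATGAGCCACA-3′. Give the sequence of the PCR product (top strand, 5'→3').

Forward primer GATGTTTGTCAC is found on the top strand at positions 2–13.
Taking the reverse complement of TAATGAGCCACA gives TGTGGCTCATTA, found at positions 20–31 on the template; the primer anneals here to the top strand with its 3' end pointing upstream.
The product is the template from position 2 through 31 (30 bp).

5'-GATGTTTGTCACTGTTATTGTGGCTCATTA-3'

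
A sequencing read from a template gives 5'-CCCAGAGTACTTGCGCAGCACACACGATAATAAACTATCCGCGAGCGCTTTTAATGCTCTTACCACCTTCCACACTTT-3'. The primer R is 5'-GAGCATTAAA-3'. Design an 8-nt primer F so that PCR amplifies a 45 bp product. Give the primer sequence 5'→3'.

The reverse primer's reverse complement TTTAATGCTC matches the template at positions 50–59, so the product ends at position 59.
A 45 bp product then starts at position 59 − 45 + 1 = 15.
The forward primer is identical to the top strand there: GCAGCACA.

5'-GCAGCACA-3'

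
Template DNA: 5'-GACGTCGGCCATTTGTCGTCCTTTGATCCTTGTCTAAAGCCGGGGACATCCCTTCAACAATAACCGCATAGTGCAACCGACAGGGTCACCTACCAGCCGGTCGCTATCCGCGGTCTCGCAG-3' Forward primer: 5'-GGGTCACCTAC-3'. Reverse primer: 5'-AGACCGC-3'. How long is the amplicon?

34 bp

Forward primer GGGTCACCTAC is found on the top strand at positions 83–93.
The reverse primer's reverse complement is GCGGTCT, which matches the template at positions 110–116.
The product runs from position 83 to position 116, so its length is 116 − 83 + 1 = 34 bp.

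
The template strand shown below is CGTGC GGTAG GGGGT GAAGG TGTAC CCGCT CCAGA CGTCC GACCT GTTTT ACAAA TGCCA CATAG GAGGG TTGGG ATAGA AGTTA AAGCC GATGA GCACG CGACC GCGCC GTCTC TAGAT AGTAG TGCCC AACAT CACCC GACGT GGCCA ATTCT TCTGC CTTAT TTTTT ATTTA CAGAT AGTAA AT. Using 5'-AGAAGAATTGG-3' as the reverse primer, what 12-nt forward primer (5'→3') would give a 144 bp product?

5'-TGAAGGTGTACC-3'

The reverse primer's reverse complement CCAATTCTTCT matches the template at positions 148–158, so the product ends at position 158.
A 144 bp product then starts at position 158 − 144 + 1 = 15.
The forward primer is identical to the top strand there: TGAAGGTGTACC.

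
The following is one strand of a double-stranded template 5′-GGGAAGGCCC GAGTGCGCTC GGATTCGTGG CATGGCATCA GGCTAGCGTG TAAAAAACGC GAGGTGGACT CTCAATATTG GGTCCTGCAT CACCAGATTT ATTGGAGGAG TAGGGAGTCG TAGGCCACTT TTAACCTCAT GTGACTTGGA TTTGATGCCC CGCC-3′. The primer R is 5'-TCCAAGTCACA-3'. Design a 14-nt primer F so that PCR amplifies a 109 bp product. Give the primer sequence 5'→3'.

5'-GCTAGCGTGTAAAA-3'

The reverse primer's reverse complement TGTGACTTGGA matches the template at positions 140–150, so the product ends at position 150.
A 109 bp product then starts at position 150 − 109 + 1 = 42.
The forward primer is identical to the top strand there: GCTAGCGTGTAAAA.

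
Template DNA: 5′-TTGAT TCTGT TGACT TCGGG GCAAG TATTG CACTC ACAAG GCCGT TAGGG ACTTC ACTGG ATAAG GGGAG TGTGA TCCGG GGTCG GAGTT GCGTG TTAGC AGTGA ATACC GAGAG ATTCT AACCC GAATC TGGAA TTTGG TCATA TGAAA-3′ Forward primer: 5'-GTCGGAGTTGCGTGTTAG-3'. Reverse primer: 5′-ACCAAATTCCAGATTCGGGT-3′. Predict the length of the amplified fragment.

The forward primer matches the template at positions 82–99.
The reverse primer's reverse complement is ACCCGAATCTGGAATTTGGT, which matches the template at positions 122–141.
Product length = (reverse-primer end) − (forward-primer start) + 1 = 141 − 82 + 1 = 60 bp.

60 bp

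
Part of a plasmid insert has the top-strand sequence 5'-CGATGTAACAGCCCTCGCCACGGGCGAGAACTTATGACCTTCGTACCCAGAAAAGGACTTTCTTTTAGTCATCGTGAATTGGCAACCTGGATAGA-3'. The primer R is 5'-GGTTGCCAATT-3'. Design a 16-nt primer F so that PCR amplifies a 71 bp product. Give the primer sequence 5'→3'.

5'-GCCACGGGCGAGAACT-3'

The reverse primer's reverse complement AATTGGCAACC matches the template at positions 77–87, so the product ends at position 87.
A 71 bp product then starts at position 87 − 71 + 1 = 17.
The forward primer is identical to the top strand there: GCCACGGGCGAGAACT.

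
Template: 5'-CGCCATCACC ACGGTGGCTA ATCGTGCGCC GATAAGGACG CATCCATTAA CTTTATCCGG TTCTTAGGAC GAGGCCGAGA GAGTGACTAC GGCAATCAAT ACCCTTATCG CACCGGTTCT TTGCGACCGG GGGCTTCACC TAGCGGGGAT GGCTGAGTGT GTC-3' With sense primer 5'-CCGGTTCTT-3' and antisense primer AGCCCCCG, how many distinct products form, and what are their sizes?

Two products: 79 bp, 23 bp

The forward primer CCGGTTCTT matches the top strand at positions 57–65, 113–121.
The reverse primer's reverse complement is CGGGGGCT, matching at positions 128–135.
Each forward site pairs with the reverse site to give a product ending at position 135: sizes 79, 23 bp.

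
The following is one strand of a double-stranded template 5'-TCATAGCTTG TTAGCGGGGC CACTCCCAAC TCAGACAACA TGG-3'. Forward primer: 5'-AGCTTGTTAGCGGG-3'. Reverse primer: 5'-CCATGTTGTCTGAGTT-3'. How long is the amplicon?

Forward primer AGCTTGTTAGCGGG is found on the top strand at positions 5–18.
Taking the reverse complement of CCATGTTGTCTGAGTT gives AACTCAGACAACATGG, found at positions 28–43 on the template; the primer anneals here to the top strand with its 3' end pointing upstream.
The product runs from position 5 to position 43, so its length is 43 − 5 + 1 = 39 bp.

39 bp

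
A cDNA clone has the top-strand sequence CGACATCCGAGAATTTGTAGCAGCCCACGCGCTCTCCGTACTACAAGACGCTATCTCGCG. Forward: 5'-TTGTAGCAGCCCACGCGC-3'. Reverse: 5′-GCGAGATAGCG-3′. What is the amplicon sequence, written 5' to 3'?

5'-TTGTAGCAGCCCACGCGCTCTCCGTACTACAAGACGCTATCTCGC-3'

The forward primer matches the template at positions 15–32.
Taking the reverse complement of GCGAGATAGCG gives CGCTATCTCGC, found at positions 49–59 on the template; the primer anneals here to the top strand with its 3' end pointing upstream.
The product is the template from position 15 through 59 (45 bp).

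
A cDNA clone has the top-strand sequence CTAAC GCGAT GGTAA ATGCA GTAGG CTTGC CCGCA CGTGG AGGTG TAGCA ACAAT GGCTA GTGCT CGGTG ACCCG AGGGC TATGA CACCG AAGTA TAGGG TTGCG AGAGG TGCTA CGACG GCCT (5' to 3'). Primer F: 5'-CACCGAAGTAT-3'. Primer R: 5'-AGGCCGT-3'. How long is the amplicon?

39 bp

The forward primer matches the template at positions 86–96.
Taking the reverse complement of AGGCCGT gives ACGGCCT, found at positions 118–124 on the template; the primer anneals here to the top strand with its 3' end pointing upstream.
Product length = (reverse-primer end) − (forward-primer start) + 1 = 124 − 86 + 1 = 39 bp.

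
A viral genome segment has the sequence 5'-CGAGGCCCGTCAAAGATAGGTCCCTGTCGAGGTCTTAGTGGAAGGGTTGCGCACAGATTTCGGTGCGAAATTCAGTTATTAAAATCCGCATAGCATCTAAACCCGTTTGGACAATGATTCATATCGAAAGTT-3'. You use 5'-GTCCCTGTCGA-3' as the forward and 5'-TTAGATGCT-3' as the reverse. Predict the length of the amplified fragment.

The forward primer matches the template at positions 20–30.
Reverse complement of the reverse primer: AGCATCTAA. This occurs on the top strand at positions 92–100.
The product runs from position 20 to position 100, so its length is 100 − 20 + 1 = 81 bp.

81 bp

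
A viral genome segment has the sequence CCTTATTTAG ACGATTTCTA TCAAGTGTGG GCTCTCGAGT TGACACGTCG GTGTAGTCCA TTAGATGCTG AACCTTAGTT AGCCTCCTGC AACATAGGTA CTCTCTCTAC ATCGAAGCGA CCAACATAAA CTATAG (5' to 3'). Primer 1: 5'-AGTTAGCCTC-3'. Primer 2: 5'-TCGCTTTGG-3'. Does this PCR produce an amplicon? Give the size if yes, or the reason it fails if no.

No product — primer 2 has no binding site in the template.

Primer 2 (TCGCTTTGG) does not match the top strand, and its reverse complement CCAAAGCGA does not match either.
With no annealing site for primer 2, no amplification occurs.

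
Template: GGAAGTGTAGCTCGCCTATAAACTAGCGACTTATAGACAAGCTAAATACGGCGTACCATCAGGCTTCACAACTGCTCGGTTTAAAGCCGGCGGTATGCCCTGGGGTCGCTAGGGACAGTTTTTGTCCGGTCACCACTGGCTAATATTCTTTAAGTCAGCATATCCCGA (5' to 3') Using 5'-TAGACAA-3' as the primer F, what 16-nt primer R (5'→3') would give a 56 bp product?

The forward primer binds at positions 34–40, so a 56 bp product ends at position 34 + 56 − 1 = 89.
The reverse primer anneals to the top strand over positions 74–89, i.e. to GCTCGGTTTAAAGCCG.
Its sequence written 5'→3' is the reverse complement: CGGCTTTAAACCGAGC.

5'-CGGCTTTAAACCGAGC-3'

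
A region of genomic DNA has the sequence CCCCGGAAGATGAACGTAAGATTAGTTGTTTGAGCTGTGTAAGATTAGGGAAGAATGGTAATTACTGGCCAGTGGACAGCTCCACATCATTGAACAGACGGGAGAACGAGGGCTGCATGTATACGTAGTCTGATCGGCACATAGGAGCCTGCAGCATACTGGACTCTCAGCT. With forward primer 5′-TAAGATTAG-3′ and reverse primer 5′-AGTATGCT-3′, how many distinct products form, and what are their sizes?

Two products: 144 bp, 121 bp

The forward primer TAAGATTAG matches the top strand at positions 17–25, 40–48.
The reverse primer's reverse complement is AGCATACT, matching at positions 153–160.
Each forward site pairs with the reverse site to give a product ending at position 160: sizes 144, 121 bp.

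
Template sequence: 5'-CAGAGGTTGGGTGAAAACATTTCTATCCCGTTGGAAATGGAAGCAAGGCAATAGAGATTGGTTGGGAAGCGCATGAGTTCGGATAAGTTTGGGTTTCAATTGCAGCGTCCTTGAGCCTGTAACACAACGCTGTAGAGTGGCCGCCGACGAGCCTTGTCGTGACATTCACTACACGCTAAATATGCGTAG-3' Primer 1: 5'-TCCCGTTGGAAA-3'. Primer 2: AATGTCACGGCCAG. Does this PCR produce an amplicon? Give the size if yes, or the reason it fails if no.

No product — primer 2 has no binding site in the template.

Primer 2 (AATGTCACGGCCAG) does not match the top strand, and its reverse complement CTGGCCGTGACATT does not match either.
With no annealing site for primer 2, no amplification occurs.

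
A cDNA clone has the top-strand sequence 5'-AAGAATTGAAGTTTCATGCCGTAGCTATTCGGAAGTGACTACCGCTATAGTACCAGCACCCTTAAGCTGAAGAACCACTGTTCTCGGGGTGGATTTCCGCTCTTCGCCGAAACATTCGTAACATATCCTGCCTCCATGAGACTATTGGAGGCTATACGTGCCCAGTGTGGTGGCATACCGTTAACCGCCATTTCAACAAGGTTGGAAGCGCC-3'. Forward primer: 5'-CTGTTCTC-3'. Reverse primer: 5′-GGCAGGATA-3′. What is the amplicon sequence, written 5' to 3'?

Scanning the template, CTGTTCTC occurs at positions 78–85; this primer anneals to the bottom strand there with its 3' end pointing downstream.
Taking the reverse complement of GGCAGGATA gives TATCCTGCC, found at positions 124–132 on the template; the primer anneals here to the top strand with its 3' end pointing upstream.
The product is the template from position 78 through 132 (55 bp).

5'-CTGTTCTCGGGGTGGATTTCCGCTCTTCGCCGAAACATTCGTAACATATCCTGCC-3'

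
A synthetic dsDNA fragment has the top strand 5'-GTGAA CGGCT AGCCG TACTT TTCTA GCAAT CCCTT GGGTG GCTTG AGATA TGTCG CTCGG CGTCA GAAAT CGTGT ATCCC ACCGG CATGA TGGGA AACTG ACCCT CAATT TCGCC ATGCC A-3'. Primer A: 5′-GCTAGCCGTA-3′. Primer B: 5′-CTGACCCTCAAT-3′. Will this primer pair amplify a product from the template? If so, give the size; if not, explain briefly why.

Primer A (GCTAGCCGTA) matches the top strand at positions 8–17 (3' end points downstream).
Primer B (CTGACCCTCAAT) also matches the top strand directly, at positions 98–109 — its reverse complement ATTGAGGGTCAG is not present.
Both primers anneal to the bottom strand with 3' ends pointing the same way, so neither can prime synthesis back toward the other.

No product — both primers anneal to the same strand and extend in the same direction.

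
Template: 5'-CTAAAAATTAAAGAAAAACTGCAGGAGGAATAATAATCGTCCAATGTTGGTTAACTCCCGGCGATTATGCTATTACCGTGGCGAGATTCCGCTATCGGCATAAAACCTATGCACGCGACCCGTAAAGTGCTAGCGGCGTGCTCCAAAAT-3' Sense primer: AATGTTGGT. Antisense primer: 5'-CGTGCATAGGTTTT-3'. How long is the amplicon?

73 bp

Scanning the template, AATGTTGGT occurs at positions 43–51; this primer anneals to the bottom strand there with its 3' end pointing downstream.
Taking the reverse complement of CGTGCATAGGTTTT gives AAAACCTATGCACG, found at positions 102–115 on the template; the primer anneals here to the top strand with its 3' end pointing upstream.
The product runs from position 43 to position 115, so its length is 115 − 43 + 1 = 73 bp.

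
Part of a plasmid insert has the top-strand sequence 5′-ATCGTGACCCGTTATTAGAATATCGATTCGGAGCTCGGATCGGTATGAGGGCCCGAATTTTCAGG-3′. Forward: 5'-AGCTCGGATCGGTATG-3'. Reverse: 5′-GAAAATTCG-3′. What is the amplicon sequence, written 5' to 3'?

Scanning the template, AGCTCGGATCGGTATG occurs at positions 32–47; this primer anneals to the bottom strand there with its 3' end pointing downstream.
Taking the reverse complement of GAAAATTCG gives CGAATTTTC, found at positions 54–62 on the template; the primer anneals here to the top strand with its 3' end pointing upstream.
The product is the template from position 32 through 62 (31 bp).

5'-AGCTCGGATCGGTATGAGGGCCCGAATTTTC-3'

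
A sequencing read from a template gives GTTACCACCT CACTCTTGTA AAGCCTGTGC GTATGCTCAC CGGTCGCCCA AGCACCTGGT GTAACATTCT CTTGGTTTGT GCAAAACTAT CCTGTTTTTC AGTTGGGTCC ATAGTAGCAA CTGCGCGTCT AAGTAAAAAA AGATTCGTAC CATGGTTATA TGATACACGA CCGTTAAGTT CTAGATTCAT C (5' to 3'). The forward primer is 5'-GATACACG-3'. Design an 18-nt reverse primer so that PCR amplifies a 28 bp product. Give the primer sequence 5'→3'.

5'-TGAATCTAGAACTTAACG-3'

The forward primer binds at positions 162–169, so a 28 bp product ends at position 162 + 28 − 1 = 189.
The reverse primer anneals to the top strand over positions 172–189, i.e. to CGTTAAGTTCTAGATTCA.
Its sequence written 5'→3' is the reverse complement: TGAATCTAGAACTTAACG.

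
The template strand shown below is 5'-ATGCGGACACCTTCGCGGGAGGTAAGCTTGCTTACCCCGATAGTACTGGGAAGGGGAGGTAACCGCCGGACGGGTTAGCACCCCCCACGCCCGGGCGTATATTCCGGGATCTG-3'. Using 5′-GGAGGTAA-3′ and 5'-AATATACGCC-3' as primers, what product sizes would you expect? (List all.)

The forward primer GGAGGTAA matches the top strand at positions 18–25, 55–62.
The reverse primer's reverse complement is GGCGTATATT, matching at positions 94–103.
Each forward site pairs with the reverse site to give a product ending at position 103: sizes 86, 49 bp.

86 bp, 49 bp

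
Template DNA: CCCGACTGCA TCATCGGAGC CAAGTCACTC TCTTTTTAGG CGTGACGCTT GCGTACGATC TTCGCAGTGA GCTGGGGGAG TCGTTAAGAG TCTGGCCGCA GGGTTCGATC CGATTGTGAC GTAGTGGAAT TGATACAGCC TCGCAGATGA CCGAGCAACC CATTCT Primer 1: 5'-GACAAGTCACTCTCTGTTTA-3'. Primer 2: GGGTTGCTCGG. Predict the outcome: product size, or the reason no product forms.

Primer 1 (GACAAGTCACTCTCTGTTTA) does not match the top strand, and its reverse complement TAAACAGAGAGTGACTTGTC does not match either.
With no annealing site for primer 1, no amplification occurs.

No product — primer 1 has no binding site in the template.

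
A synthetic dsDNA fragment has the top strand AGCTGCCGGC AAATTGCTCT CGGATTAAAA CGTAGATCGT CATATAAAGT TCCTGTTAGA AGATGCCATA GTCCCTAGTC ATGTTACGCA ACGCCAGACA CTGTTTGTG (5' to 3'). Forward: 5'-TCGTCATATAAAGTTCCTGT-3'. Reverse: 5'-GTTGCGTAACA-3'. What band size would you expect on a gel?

56 bp

Forward primer TCGTCATATAAAGTTCCTGT is found on the top strand at positions 37–56.
Reverse complement of the reverse primer: TGTTACGCAAC. This occurs on the top strand at positions 82–92.
Product length = (reverse-primer end) − (forward-primer start) + 1 = 92 − 37 + 1 = 56 bp.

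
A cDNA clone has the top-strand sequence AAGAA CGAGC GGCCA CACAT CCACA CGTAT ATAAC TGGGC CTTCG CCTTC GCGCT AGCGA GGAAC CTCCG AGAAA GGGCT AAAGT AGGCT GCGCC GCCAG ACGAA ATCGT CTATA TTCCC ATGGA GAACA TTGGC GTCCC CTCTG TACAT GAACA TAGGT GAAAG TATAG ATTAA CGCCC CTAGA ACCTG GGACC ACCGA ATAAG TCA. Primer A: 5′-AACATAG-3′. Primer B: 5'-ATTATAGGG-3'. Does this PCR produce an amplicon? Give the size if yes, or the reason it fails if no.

Primer B (ATTATAGGG) does not match the top strand, and its reverse complement CCCTATAAT does not match either.
With no annealing site for primer B, no amplification occurs.

No product — primer B has no binding site in the template.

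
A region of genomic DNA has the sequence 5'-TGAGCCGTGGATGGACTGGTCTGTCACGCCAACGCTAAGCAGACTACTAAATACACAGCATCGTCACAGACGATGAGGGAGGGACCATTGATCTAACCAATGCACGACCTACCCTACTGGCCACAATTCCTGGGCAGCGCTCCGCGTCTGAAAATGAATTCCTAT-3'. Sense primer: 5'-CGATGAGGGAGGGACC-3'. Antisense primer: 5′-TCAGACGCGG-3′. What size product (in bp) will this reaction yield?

Scanning the template, CGATGAGGGAGGGACC occurs at positions 71–86; this primer anneals to the bottom strand there with its 3' end pointing downstream.
Reverse complement of the reverse primer: CCGCGTCTGA. This occurs on the top strand at positions 142–151.
Amplicon spans positions 71–151: 81 bp.

81 bp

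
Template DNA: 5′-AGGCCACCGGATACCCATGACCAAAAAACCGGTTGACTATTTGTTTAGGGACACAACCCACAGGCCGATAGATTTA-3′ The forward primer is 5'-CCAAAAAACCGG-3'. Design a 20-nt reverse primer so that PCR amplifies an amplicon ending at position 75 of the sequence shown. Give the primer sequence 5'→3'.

The forward primer binds at positions 21–32; the product's 3' end on the top strand is position 75.
The reverse primer anneals to the top strand over positions 56–75, i.e. to ACCCACAGGCCGATAGATTT.
Its sequence written 5'→3' is the reverse complement: AAATCTATCGGCCTGTGGGT.

5'-AAATCTATCGGCCTGTGGGT-3'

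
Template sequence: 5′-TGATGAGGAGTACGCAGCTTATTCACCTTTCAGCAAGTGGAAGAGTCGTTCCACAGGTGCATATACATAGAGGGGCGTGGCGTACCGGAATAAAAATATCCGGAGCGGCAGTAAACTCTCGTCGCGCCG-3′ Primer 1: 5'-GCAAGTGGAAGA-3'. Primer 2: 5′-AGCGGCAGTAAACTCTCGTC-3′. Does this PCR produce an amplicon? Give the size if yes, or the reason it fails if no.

No product — both primers anneal to the same strand and extend in the same direction.

Primer 1 (GCAAGTGGAAGA) matches the top strand at positions 33–44 (3' end points downstream).
Primer 2 (AGCGGCAGTAAACTCTCGTC) also matches the top strand directly, at positions 104–123 — its reverse complement GACGAGAGTTTACTGCCGCT is not present.
Both primers anneal to the bottom strand with 3' ends pointing the same way, so neither can prime synthesis back toward the other.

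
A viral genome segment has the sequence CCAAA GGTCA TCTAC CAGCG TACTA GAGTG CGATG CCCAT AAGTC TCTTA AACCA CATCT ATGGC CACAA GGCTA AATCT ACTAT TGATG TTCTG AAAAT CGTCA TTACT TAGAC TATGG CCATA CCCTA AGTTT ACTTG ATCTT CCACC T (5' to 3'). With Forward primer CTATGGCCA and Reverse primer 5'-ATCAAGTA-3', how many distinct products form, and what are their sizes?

The forward primer CTATGGCCA matches the top strand at positions 59–67, 115–123.
The reverse primer's reverse complement is TACTTGAT, matching at positions 135–142.
Each forward site pairs with the reverse site to give a product ending at position 142: sizes 84, 28 bp.

Two products: 84 bp, 28 bp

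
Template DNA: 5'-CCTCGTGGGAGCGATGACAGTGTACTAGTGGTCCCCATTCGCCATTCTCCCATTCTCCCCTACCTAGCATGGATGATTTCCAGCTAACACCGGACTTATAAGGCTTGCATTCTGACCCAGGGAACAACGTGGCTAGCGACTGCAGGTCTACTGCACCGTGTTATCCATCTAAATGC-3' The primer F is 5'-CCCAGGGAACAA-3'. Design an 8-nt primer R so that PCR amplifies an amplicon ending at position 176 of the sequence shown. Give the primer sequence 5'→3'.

The forward primer binds at positions 116–127; the product's 3' end on the top strand is position 176.
The reverse primer anneals to the top strand over positions 169–176, i.e. to CTAAATGC.
Its sequence written 5'→3' is the reverse complement: GCATTTAG.

5'-GCATTTAG-3'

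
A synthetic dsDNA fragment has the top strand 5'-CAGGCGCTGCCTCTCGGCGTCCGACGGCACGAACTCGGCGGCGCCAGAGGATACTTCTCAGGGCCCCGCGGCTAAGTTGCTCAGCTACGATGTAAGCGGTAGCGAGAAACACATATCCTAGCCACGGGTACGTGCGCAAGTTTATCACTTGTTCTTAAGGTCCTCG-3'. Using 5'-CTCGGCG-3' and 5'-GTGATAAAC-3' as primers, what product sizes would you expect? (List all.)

The forward primer CTCGGCG matches the top strand at positions 13–19, 34–40.
The reverse primer's reverse complement is GTTTATCAC, matching at positions 140–148.
Each forward site pairs with the reverse site to give a product ending at position 148: sizes 136, 115 bp.

136 bp, 115 bp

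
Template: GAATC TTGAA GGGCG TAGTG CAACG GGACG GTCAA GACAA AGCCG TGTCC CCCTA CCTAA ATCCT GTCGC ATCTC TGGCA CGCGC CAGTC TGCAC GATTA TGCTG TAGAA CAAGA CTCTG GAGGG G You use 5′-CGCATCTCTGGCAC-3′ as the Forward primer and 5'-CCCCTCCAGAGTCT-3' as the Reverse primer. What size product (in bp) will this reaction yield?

The forward primer matches the template at positions 68–81.
Taking the reverse complement of CCCCTCCAGAGTCT gives AGACTCTGGAGGGG, found at positions 113–126 on the template; the primer anneals here to the top strand with its 3' end pointing upstream.
Amplicon spans positions 68–126: 59 bp.

59 bp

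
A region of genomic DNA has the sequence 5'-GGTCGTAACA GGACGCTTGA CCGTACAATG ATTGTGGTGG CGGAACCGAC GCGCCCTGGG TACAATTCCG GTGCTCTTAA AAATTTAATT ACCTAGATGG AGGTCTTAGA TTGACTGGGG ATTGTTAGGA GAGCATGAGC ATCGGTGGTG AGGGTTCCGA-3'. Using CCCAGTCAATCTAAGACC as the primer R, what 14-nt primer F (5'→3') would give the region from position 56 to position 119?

The reverse primer's reverse complement GGTCTTAGATTGACTGGG matches the template at positions 102–119; the product starts at position 56.
The forward primer is identical to the top strand over positions 56–69: CTGGGTACAATTCC.

5'-CTGGGTACAATTCC-3'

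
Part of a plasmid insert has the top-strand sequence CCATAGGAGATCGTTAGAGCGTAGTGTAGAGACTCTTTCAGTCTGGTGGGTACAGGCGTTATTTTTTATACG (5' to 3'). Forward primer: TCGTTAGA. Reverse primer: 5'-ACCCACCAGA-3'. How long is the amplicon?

Scanning the template, TCGTTAGA occurs at positions 11–18; this primer anneals to the bottom strand there with its 3' end pointing downstream.
Taking the reverse complement of ACCCACCAGA gives TCTGGTGGGT, found at positions 42–51 on the template; the primer anneals here to the top strand with its 3' end pointing upstream.
The product runs from position 11 to position 51, so its length is 51 − 11 + 1 = 41 bp.

41 bp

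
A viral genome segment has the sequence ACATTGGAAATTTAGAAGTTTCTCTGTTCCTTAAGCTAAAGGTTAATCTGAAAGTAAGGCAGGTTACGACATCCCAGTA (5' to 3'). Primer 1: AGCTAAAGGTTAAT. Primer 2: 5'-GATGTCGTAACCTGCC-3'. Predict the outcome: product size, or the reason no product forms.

Primer 1 (AGCTAAAGGTTAAT) matches the top strand at positions 34–47; it acts as a forward primer.
Primer 2's reverse complement is GGCAGGTTACGACATC, matching the top strand at positions 58–73; it acts as a reverse primer.
The 3' ends face each other across positions 34–73, giving a 40 bp product.

Yes — a 40 bp product.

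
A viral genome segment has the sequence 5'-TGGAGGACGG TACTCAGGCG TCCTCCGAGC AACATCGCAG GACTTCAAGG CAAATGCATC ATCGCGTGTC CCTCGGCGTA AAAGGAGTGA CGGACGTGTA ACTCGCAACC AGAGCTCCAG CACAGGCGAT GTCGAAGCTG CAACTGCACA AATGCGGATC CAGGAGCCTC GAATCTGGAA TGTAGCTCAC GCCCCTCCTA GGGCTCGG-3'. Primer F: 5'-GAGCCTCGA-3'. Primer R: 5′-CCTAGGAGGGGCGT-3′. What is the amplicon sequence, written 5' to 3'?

Scanning the template, GAGCCTCGA occurs at positions 164–172; this primer anneals to the bottom strand there with its 3' end pointing downstream.
Taking the reverse complement of CCTAGGAGGGGCGT gives ACGCCCCTCCTAGG, found at positions 189–202 on the template; the primer anneals here to the top strand with its 3' end pointing upstream.
The product is the template from position 164 through 202 (39 bp).

5'-GAGCCTCGAATCTGGAATGTAGCTCACGCCCCTCCTAGG-3'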